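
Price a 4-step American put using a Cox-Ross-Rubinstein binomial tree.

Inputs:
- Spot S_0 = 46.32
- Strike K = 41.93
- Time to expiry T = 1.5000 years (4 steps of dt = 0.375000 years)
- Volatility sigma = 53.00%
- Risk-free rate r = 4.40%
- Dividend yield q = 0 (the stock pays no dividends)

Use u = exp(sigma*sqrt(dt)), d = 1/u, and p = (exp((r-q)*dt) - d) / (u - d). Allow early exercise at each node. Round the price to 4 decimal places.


Answer: Price = V(0,0) = 7.8149

Derivation:
dt = T/N = 0.375000
u = exp(sigma*sqrt(dt)) = 1.383418; d = 1/u = 0.722847
p = (exp((r-q)*dt) - d) / (u - d) = 0.444751
Discount per step: exp(-r*dt) = 0.983635
Stock lattice S(k, i) with i counting down-moves:
  k=0: S(0,0) = 46.3200
  k=1: S(1,0) = 64.0799; S(1,1) = 33.4823
  k=2: S(2,0) = 88.6493; S(2,1) = 46.3200; S(2,2) = 24.2026
  k=3: S(3,0) = 122.6391; S(3,1) = 64.0799; S(3,2) = 33.4823; S(3,3) = 17.4948
  k=4: S(4,0) = 169.6612; S(4,1) = 88.6493; S(4,2) = 46.3200; S(4,3) = 24.2026; S(4,4) = 12.6460
Terminal payoffs V(N, i) = max(K - S_T, 0):
  V(4,0) = 0.000000; V(4,1) = 0.000000; V(4,2) = 0.000000; V(4,3) = 17.727425; V(4,4) = 29.283958
Backward induction: V(k, i) = exp(-r*dt) * [p * V(k+1, i) + (1-p) * V(k+1, i+1)]; then take max(V_cont, immediate exercise) for American.
  V(3,0) = exp(-r*dt) * [p*0.000000 + (1-p)*0.000000] = 0.000000; exercise = 0.000000; V(3,0) = max -> 0.000000
  V(3,1) = exp(-r*dt) * [p*0.000000 + (1-p)*0.000000] = 0.000000; exercise = 0.000000; V(3,1) = max -> 0.000000
  V(3,2) = exp(-r*dt) * [p*0.000000 + (1-p)*17.727425] = 9.682054; exercise = 8.447717; V(3,2) = max -> 9.682054
  V(3,3) = exp(-r*dt) * [p*17.727425 + (1-p)*29.283958] = 23.749067; exercise = 24.435236; V(3,3) = max -> 24.435236
  V(2,0) = exp(-r*dt) * [p*0.000000 + (1-p)*0.000000] = 0.000000; exercise = 0.000000; V(2,0) = max -> 0.000000
  V(2,1) = exp(-r*dt) * [p*0.000000 + (1-p)*9.682054] = 5.287975; exercise = 0.000000; V(2,1) = max -> 5.287975
  V(2,2) = exp(-r*dt) * [p*9.682054 + (1-p)*24.435236] = 17.581245; exercise = 17.727425; V(2,2) = max -> 17.727425
  V(1,0) = exp(-r*dt) * [p*0.000000 + (1-p)*5.287975] = 2.888093; exercise = 0.000000; V(1,0) = max -> 2.888093
  V(1,1) = exp(-r*dt) * [p*5.287975 + (1-p)*17.727425] = 11.995400; exercise = 8.447717; V(1,1) = max -> 11.995400
  V(0,0) = exp(-r*dt) * [p*2.888093 + (1-p)*11.995400] = 7.814900; exercise = 0.000000; V(0,0) = max -> 7.814900


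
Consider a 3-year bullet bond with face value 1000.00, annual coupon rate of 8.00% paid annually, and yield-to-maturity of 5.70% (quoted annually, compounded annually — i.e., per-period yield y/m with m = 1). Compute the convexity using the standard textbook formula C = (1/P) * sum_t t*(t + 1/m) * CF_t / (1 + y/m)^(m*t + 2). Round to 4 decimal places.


Answer: Convexity = 9.7405

Derivation:
Coupon per period c = face * coupon_rate / m = 80.000000
Periods per year m = 1; per-period yield y/m = 0.057000
Number of cashflows N = 3
Cashflows (t years, CF_t, discount factor 1/(1+y/m)^(m*t), PV):
  t = 1.0000: CF_t = 80.000000, DF = 0.946074, PV = 75.685904
  t = 2.0000: CF_t = 80.000000, DF = 0.895056, PV = 71.604450
  t = 3.0000: CF_t = 1080.000000, DF = 0.846789, PV = 914.531763
Price P = sum_t PV_t = 1061.822116
Convexity numerator sum_t t*(t + 1/m) * CF_t / (1+y/m)^(m*t + 2):
  t = 1.0000: term = 135.486187
  t = 2.0000: term = 384.539793
  t = 3.0000: term = 9822.681561
Convexity = (1/P) * sum = 10342.707541 / 1061.822116 = 9.740528


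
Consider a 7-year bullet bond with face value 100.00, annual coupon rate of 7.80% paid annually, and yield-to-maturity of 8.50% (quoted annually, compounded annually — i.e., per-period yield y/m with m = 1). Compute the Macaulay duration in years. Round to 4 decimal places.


Answer: Macaulay duration = 5.6234 years

Derivation:
Coupon per period c = face * coupon_rate / m = 7.800000
Periods per year m = 1; per-period yield y/m = 0.085000
Number of cashflows N = 7
Cashflows (t years, CF_t, discount factor 1/(1+y/m)^(m*t), PV):
  t = 1.0000: CF_t = 7.800000, DF = 0.921659, PV = 7.188940
  t = 2.0000: CF_t = 7.800000, DF = 0.849455, PV = 6.625751
  t = 3.0000: CF_t = 7.800000, DF = 0.782908, PV = 6.106683
  t = 4.0000: CF_t = 7.800000, DF = 0.721574, PV = 5.628279
  t = 5.0000: CF_t = 7.800000, DF = 0.665045, PV = 5.187354
  t = 6.0000: CF_t = 7.800000, DF = 0.612945, PV = 4.780972
  t = 7.0000: CF_t = 107.800000, DF = 0.564926, PV = 60.899061
Price P = sum_t PV_t = 96.417041
Macaulay numerator sum_t t * PV_t:
  t * PV_t at t = 1.0000: 7.188940
  t * PV_t at t = 2.0000: 13.251502
  t * PV_t at t = 3.0000: 18.320050
  t * PV_t at t = 4.0000: 22.513118
  t * PV_t at t = 5.0000: 25.936772
  t * PV_t at t = 6.0000: 28.685830
  t * PV_t at t = 7.0000: 426.293424
Macaulay duration D = (sum_t t * PV_t) / P = 542.189636 / 96.417041 = 5.623380


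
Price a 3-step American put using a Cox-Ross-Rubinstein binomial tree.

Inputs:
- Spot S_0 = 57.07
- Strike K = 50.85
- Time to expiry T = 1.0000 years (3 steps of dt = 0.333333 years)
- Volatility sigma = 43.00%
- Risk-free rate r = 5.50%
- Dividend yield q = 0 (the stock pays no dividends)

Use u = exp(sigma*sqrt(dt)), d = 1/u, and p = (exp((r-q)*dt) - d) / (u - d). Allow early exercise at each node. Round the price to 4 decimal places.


Answer: Price = V(0,0) = 5.8470

Derivation:
dt = T/N = 0.333333
u = exp(sigma*sqrt(dt)) = 1.281794; d = 1/u = 0.780157
p = (exp((r-q)*dt) - d) / (u - d) = 0.475136
Discount per step: exp(-r*dt) = 0.981834
Stock lattice S(k, i) with i counting down-moves:
  k=0: S(0,0) = 57.0700
  k=1: S(1,0) = 73.1520; S(1,1) = 44.5235
  k=2: S(2,0) = 93.7658; S(2,1) = 57.0700; S(2,2) = 34.7353
  k=3: S(3,0) = 120.1884; S(3,1) = 73.1520; S(3,2) = 44.5235; S(3,3) = 27.0990
Terminal payoffs V(N, i) = max(K - S_T, 0):
  V(3,0) = 0.000000; V(3,1) = 0.000000; V(3,2) = 6.326463; V(3,3) = 23.751002
Backward induction: V(k, i) = exp(-r*dt) * [p * V(k+1, i) + (1-p) * V(k+1, i+1)]; then take max(V_cont, immediate exercise) for American.
  V(2,0) = exp(-r*dt) * [p*0.000000 + (1-p)*0.000000] = 0.000000; exercise = 0.000000; V(2,0) = max -> 0.000000
  V(2,1) = exp(-r*dt) * [p*0.000000 + (1-p)*6.326463] = 3.260213; exercise = 0.000000; V(2,1) = max -> 3.260213
  V(2,2) = exp(-r*dt) * [p*6.326463 + (1-p)*23.751002] = 15.190913; exercise = 16.114669; V(2,2) = max -> 16.114669
  V(1,0) = exp(-r*dt) * [p*0.000000 + (1-p)*3.260213] = 1.680084; exercise = 0.000000; V(1,0) = max -> 1.680084
  V(1,1) = exp(-r*dt) * [p*3.260213 + (1-p)*16.114669] = 9.825266; exercise = 6.326463; V(1,1) = max -> 9.825266
  V(0,0) = exp(-r*dt) * [p*1.680084 + (1-p)*9.825266] = 5.847015; exercise = 0.000000; V(0,0) = max -> 5.847015


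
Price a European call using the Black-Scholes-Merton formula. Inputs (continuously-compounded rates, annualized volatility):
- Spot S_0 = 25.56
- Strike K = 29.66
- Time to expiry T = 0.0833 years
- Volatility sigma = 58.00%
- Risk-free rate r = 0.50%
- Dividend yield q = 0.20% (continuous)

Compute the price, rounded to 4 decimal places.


d1 = (ln(S/K) + (r - q + 0.5*sigma^2) * T) / (sigma * sqrt(T)) = -0.80353216
d2 = d1 - sigma * sqrt(T) = -0.97093025
exp(-rT) = 0.99958359; exp(-qT) = 0.99983341
C = S_0 * exp(-qT) * N(d1) - K * exp(-rT) * N(d2)
N(d1) = 0.21083361; N(d2) = 0.16579151
C = 25.5600 * 0.99983341 * 0.21083361 - 29.6600 * 0.99958359 * 0.16579151 = 0.4727

Answer: Price = 0.4727


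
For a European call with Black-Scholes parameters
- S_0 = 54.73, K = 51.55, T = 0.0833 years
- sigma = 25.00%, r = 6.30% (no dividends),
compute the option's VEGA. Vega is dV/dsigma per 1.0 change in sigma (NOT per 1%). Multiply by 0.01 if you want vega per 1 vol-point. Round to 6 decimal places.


d1 = 0.9384163415; d2 = 0.8662619930
phi(d1) = 0.2568530498; exp(-qT) = 1.0000000000; exp(-rT) = 0.9947658462
Vega = S * exp(-qT) * phi(d1) * sqrt(T) = 54.7300 * 1.0000000000 * 0.2568530498 * 0.2886173938 = 4.057258

Answer: Vega = 4.057258


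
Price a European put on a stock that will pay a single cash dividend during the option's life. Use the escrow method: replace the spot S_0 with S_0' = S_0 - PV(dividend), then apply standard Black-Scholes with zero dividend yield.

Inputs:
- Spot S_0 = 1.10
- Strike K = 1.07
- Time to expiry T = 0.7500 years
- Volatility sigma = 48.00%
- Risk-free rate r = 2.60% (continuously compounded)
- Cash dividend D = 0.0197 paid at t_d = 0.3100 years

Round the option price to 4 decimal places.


PV(D) = D * exp(-r * t_d) = 0.0197 * 0.99197239 = 0.01954186
S_0' = S_0 - PV(D) = 1.1000 - 0.01954186 = 1.08045814
d1 = (ln(S_0'/K) + (r + sigma^2/2)*T) / (sigma*sqrt(T)) = 0.27815415
d2 = d1 - sigma*sqrt(T) = -0.13753804
exp(-rT) = 0.98068890
N(-d1) = 0.39044701; N(-d2) = 0.55469724
P = K * exp(-rT) * N(-d2) - S_0' * N(-d1) = 1.0700 * 0.98068890 * 0.55469724 - 1.08045814 * 0.39044701 = 0.1602

Answer: Price = 0.1602


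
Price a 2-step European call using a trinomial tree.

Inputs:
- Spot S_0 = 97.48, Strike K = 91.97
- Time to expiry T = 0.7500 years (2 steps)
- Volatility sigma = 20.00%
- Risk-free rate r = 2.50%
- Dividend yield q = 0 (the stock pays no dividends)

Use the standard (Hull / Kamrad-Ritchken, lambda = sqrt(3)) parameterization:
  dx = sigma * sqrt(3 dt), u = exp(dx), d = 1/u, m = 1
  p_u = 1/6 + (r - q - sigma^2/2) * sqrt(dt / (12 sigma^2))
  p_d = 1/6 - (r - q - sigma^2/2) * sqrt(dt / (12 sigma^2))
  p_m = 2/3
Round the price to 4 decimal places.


dt = T/N = 0.375000; dx = sigma*sqrt(3*dt) = 0.212132
u = exp(dx) = 1.236311; d = 1/u = 0.808858
p_u = 0.171086, p_m = 0.666667, p_d = 0.162247
Discount per step: exp(-r*dt) = 0.990669
Stock lattice S(k, j) with j the centered position index:
  k=0: S(0,+0) = 97.4800
  k=1: S(1,-1) = 78.8475; S(1,+0) = 97.4800; S(1,+1) = 120.5156
  k=2: S(2,-2) = 63.7764; S(2,-1) = 78.8475; S(2,+0) = 97.4800; S(2,+1) = 120.5156; S(2,+2) = 148.9948
Terminal payoffs V(N, j) = max(S_T - K, 0):
  V(2,-2) = 0.000000; V(2,-1) = 0.000000; V(2,+0) = 5.510000; V(2,+1) = 28.545607; V(2,+2) = 57.024784
Backward induction: V(k, j) = exp(-r*dt) * [p_u * V(k+1, j+1) + p_m * V(k+1, j) + p_d * V(k+1, j-1)]
  V(1,-1) = exp(-r*dt) * [p_u*5.510000 + p_m*0.000000 + p_d*0.000000] = 0.933888
  V(1,+0) = exp(-r*dt) * [p_u*28.545607 + p_m*5.510000 + p_d*0.000000] = 8.477242
  V(1,+1) = exp(-r*dt) * [p_u*57.024784 + p_m*28.545607 + p_d*5.510000] = 29.403579
  V(0,+0) = exp(-r*dt) * [p_u*29.403579 + p_m*8.477242 + p_d*0.933888] = 10.732468

Answer: Price = V(0,0) = 10.7325


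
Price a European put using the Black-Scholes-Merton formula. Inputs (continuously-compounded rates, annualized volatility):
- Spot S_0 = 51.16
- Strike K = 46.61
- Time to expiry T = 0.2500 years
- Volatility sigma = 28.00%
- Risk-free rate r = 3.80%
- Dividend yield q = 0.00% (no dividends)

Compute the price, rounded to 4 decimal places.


d1 = (ln(S/K) + (r - q + 0.5*sigma^2) * T) / (sigma * sqrt(T)) = 0.80316333
d2 = d1 - sigma * sqrt(T) = 0.66316333
exp(-rT) = 0.99054498; exp(-qT) = 1.00000000
P = K * exp(-rT) * N(-d2) - S_0 * exp(-qT) * N(-d1)
N(-d1) = 0.21094017; N(-d2) = 0.25361298
P = 46.6100 * 0.99054498 * 0.25361298 - 51.1600 * 1.00000000 * 0.21094017 = 0.9174

Answer: Price = 0.9174


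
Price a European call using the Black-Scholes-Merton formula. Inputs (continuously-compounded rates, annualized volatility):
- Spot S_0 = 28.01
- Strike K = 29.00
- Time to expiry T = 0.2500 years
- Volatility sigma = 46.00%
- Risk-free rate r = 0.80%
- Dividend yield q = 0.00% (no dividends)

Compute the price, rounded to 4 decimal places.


d1 = (ln(S/K) + (r - q + 0.5*sigma^2) * T) / (sigma * sqrt(T)) = -0.02732279
d2 = d1 - sigma * sqrt(T) = -0.25732279
exp(-rT) = 0.99800200; exp(-qT) = 1.00000000
C = S_0 * exp(-qT) * N(d1) - K * exp(-rT) * N(d2)
N(d1) = 0.48910114; N(d2) = 0.39846480
C = 28.0100 * 1.00000000 * 0.48910114 - 29.0000 * 0.99800200 * 0.39846480 = 2.1673

Answer: Price = 2.1673


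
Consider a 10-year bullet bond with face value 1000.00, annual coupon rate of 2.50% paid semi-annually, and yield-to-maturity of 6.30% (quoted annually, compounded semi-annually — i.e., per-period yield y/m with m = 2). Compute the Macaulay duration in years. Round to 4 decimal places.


Answer: Macaulay duration = 8.6617 years

Derivation:
Coupon per period c = face * coupon_rate / m = 12.500000
Periods per year m = 2; per-period yield y/m = 0.031500
Number of cashflows N = 20
Cashflows (t years, CF_t, discount factor 1/(1+y/m)^(m*t), PV):
  t = 0.5000: CF_t = 12.500000, DF = 0.969462, PV = 12.118274
  t = 1.0000: CF_t = 12.500000, DF = 0.939856, PV = 11.748206
  t = 1.5000: CF_t = 12.500000, DF = 0.911155, PV = 11.389439
  t = 2.0000: CF_t = 12.500000, DF = 0.883330, PV = 11.041627
  t = 2.5000: CF_t = 12.500000, DF = 0.856355, PV = 10.704438
  t = 3.0000: CF_t = 12.500000, DF = 0.830204, PV = 10.377545
  t = 3.5000: CF_t = 12.500000, DF = 0.804851, PV = 10.060635
  t = 4.0000: CF_t = 12.500000, DF = 0.780272, PV = 9.753403
  t = 4.5000: CF_t = 12.500000, DF = 0.756444, PV = 9.455553
  t = 5.0000: CF_t = 12.500000, DF = 0.733344, PV = 9.166799
  t = 5.5000: CF_t = 12.500000, DF = 0.710949, PV = 8.886862
  t = 6.0000: CF_t = 12.500000, DF = 0.689238, PV = 8.615475
  t = 6.5000: CF_t = 12.500000, DF = 0.668190, PV = 8.352375
  t = 7.0000: CF_t = 12.500000, DF = 0.647785, PV = 8.097310
  t = 7.5000: CF_t = 12.500000, DF = 0.628003, PV = 7.850034
  t = 8.0000: CF_t = 12.500000, DF = 0.608825, PV = 7.610309
  t = 8.5000: CF_t = 12.500000, DF = 0.590232, PV = 7.377905
  t = 9.0000: CF_t = 12.500000, DF = 0.572208, PV = 7.152598
  t = 9.5000: CF_t = 12.500000, DF = 0.554734, PV = 6.934172
  t = 10.0000: CF_t = 1012.500000, DF = 0.537793, PV = 544.515674
Price P = sum_t PV_t = 721.208632
Macaulay numerator sum_t t * PV_t:
  t * PV_t at t = 0.5000: 6.059137
  t * PV_t at t = 1.0000: 11.748206
  t * PV_t at t = 1.5000: 17.084158
  t * PV_t at t = 2.0000: 22.083255
  t * PV_t at t = 2.5000: 26.761094
  t * PV_t at t = 3.0000: 31.132635
  t * PV_t at t = 3.5000: 35.212222
  t * PV_t at t = 4.0000: 39.013611
  t * PV_t at t = 4.5000: 42.549987
  t * PV_t at t = 5.0000: 45.833993
  t * PV_t at t = 5.5000: 48.877743
  t * PV_t at t = 6.0000: 51.692850
  t * PV_t at t = 6.5000: 54.290439
  t * PV_t at t = 7.0000: 56.681169
  t * PV_t at t = 7.5000: 58.875254
  t * PV_t at t = 8.0000: 60.882473
  t * PV_t at t = 8.5000: 62.712193
  t * PV_t at t = 9.0000: 64.373384
  t * PV_t at t = 9.5000: 65.874632
  t * PV_t at t = 10.0000: 5445.156742
Macaulay duration D = (sum_t t * PV_t) / P = 6246.895176 / 721.208632 = 8.661703


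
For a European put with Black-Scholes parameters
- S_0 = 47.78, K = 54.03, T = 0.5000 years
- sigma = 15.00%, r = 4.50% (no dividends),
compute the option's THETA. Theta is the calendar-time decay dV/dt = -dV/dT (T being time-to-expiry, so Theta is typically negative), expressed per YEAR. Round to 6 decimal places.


Answer: Theta = 0.644112

Derivation:
d1 = -0.8938518527; d2 = -0.9999178698
phi(d1) = 0.2675566123; exp(-qT) = 1.0000000000; exp(-rT) = 0.9777512372
Theta = -S*exp(-qT)*phi(d1)*sigma/(2*sqrt(T)) + r*K*exp(-rT)*N(-d2) - q*S*exp(-qT)*N(-d1)
N(-d1) = 0.8142994192; N(-d2) = 0.8413248722; sqrt(T) = 0.7071067812
Term 1 = -47.7800 * 1.0000000000 * 0.2675566123 * 0.1500 / (2 * 0.7071067812) = -1.3559325772
Term 2 = 0.0450 * 54.0300 * 0.9777512372 * 0.8413248722 = 2.0000441550
Term 3 = 0 (no dividend yield, q = 0)
Theta = -1.3559325772 + (2.0000441550) + (0.0000000000) = 0.644112


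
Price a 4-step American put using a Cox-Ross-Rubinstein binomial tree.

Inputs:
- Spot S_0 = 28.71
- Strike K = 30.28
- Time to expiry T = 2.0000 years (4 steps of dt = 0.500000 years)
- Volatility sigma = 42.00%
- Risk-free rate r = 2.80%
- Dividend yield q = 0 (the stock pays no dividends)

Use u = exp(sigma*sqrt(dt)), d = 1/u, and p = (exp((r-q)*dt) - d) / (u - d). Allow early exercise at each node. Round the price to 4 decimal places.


dt = T/N = 0.500000
u = exp(sigma*sqrt(dt)) = 1.345795; d = 1/u = 0.743055
p = (exp((r-q)*dt) - d) / (u - d) = 0.449685
Discount per step: exp(-r*dt) = 0.986098
Stock lattice S(k, i) with i counting down-moves:
  k=0: S(0,0) = 28.7100
  k=1: S(1,0) = 38.6378; S(1,1) = 21.3331
  k=2: S(2,0) = 51.9985; S(2,1) = 28.7100; S(2,2) = 15.8517
  k=3: S(3,0) = 69.9793; S(3,1) = 38.6378; S(3,2) = 21.3331; S(3,3) = 11.7787
  k=4: S(4,0) = 94.1778; S(4,1) = 51.9985; S(4,2) = 28.7100; S(4,3) = 15.8517; S(4,4) = 8.7522
Terminal payoffs V(N, i) = max(K - S_T, 0):
  V(4,0) = 0.000000; V(4,1) = 0.000000; V(4,2) = 1.570000; V(4,3) = 14.428315; V(4,4) = 21.527791
Backward induction: V(k, i) = exp(-r*dt) * [p * V(k+1, i) + (1-p) * V(k+1, i+1)]; then take max(V_cont, immediate exercise) for American.
  V(3,0) = exp(-r*dt) * [p*0.000000 + (1-p)*0.000000] = 0.000000; exercise = 0.000000; V(3,0) = max -> 0.000000
  V(3,1) = exp(-r*dt) * [p*0.000000 + (1-p)*1.570000] = 0.851982; exercise = 0.000000; V(3,1) = max -> 0.851982
  V(3,2) = exp(-r*dt) * [p*1.570000 + (1-p)*14.428315] = 8.525917; exercise = 8.946883; V(3,2) = max -> 8.946883
  V(3,3) = exp(-r*dt) * [p*14.428315 + (1-p)*21.527791] = 18.080356; exercise = 18.501322; V(3,3) = max -> 18.501322
  V(2,0) = exp(-r*dt) * [p*0.000000 + (1-p)*0.851982] = 0.462340; exercise = 0.000000; V(2,0) = max -> 0.462340
  V(2,1) = exp(-r*dt) * [p*0.851982 + (1-p)*8.946883] = 5.232948; exercise = 1.570000; V(2,1) = max -> 5.232948
  V(2,2) = exp(-r*dt) * [p*8.946883 + (1-p)*18.501322] = 14.007349; exercise = 14.428315; V(2,2) = max -> 14.428315
  V(1,0) = exp(-r*dt) * [p*0.462340 + (1-p)*5.232948] = 3.044749; exercise = 0.000000; V(1,0) = max -> 3.044749
  V(1,1) = exp(-r*dt) * [p*5.232948 + (1-p)*14.428315] = 10.150191; exercise = 8.946883; V(1,1) = max -> 10.150191
  V(0,0) = exp(-r*dt) * [p*3.044749 + (1-p)*10.150191] = 6.858287; exercise = 1.570000; V(0,0) = max -> 6.858287

Answer: Price = V(0,0) = 6.8583


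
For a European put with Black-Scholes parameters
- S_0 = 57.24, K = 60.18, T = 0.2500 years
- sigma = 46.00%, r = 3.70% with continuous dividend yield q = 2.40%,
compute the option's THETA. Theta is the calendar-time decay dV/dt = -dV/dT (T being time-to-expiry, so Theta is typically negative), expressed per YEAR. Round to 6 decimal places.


Answer: Theta = -9.752681

Derivation:
d1 = -0.0886396370; d2 = -0.3186396370
phi(d1) = 0.3973781130; exp(-qT) = 0.9940179641; exp(-rT) = 0.9907926496
Theta = -S*exp(-qT)*phi(d1)*sigma/(2*sqrt(T)) + r*K*exp(-rT)*N(-d2) - q*S*exp(-qT)*N(-d1)
N(-d1) = 0.5353158469; N(-d2) = 0.6250001035; sqrt(T) = 0.5000000000
Term 1 = -57.2400 * 0.9940179641 * 0.3973781130 * 0.4600 / (2 * 0.5000000000) = -10.4005338792
Term 2 = 0.0370 * 60.1800 * 0.9907926496 * 0.6250001035 = 1.3788492041
Term 3 = -0.0240 * 57.2400 * 0.9940179641 * 0.5353158469 = -0.7309963356
Theta = -10.4005338792 + (1.3788492041) + (-0.7309963356) = -9.752681


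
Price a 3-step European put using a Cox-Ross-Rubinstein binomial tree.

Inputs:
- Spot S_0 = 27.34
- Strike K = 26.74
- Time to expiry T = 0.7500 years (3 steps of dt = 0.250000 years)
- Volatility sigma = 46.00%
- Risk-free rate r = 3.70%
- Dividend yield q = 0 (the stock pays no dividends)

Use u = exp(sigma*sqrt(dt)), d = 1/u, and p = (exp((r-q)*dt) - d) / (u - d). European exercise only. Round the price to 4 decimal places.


Answer: Price = V(0,0) = 3.9199

Derivation:
dt = T/N = 0.250000
u = exp(sigma*sqrt(dt)) = 1.258600; d = 1/u = 0.794534
p = (exp((r-q)*dt) - d) / (u - d) = 0.462777
Discount per step: exp(-r*dt) = 0.990793
Stock lattice S(k, i) with i counting down-moves:
  k=0: S(0,0) = 27.3400
  k=1: S(1,0) = 34.4101; S(1,1) = 21.7225
  k=2: S(2,0) = 43.3086; S(2,1) = 27.3400; S(2,2) = 17.2593
  k=3: S(3,0) = 54.5082; S(3,1) = 34.4101; S(3,2) = 21.7225; S(3,3) = 13.7131
Terminal payoffs V(N, i) = max(K - S_T, 0):
  V(3,0) = 0.000000; V(3,1) = 0.000000; V(3,2) = 5.017451; V(3,3) = 13.026910
Backward induction: V(k, i) = exp(-r*dt) * [p * V(k+1, i) + (1-p) * V(k+1, i+1)].
  V(2,0) = exp(-r*dt) * [p*0.000000 + (1-p)*0.000000] = 0.000000
  V(2,1) = exp(-r*dt) * [p*0.000000 + (1-p)*5.017451] = 2.670671
  V(2,2) = exp(-r*dt) * [p*5.017451 + (1-p)*13.026910] = 9.234501
  V(1,0) = exp(-r*dt) * [p*0.000000 + (1-p)*2.670671] = 1.421536
  V(1,1) = exp(-r*dt) * [p*2.670671 + (1-p)*9.234501] = 6.139854
  V(0,0) = exp(-r*dt) * [p*1.421536 + (1-p)*6.139854] = 3.919897


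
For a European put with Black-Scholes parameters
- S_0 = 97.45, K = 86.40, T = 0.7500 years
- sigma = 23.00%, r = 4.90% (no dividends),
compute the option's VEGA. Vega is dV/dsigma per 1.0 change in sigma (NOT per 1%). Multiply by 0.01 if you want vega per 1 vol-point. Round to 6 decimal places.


Answer: Vega = 22.691954

Derivation:
d1 = 0.8883123800; d2 = 0.6891265371
phi(d1) = 0.2688805701; exp(-qT) = 1.0000000000; exp(-rT) = 0.9639170845
Vega = S * exp(-qT) * phi(d1) * sqrt(T) = 97.4500 * 1.0000000000 * 0.2688805701 * 0.8660254038 = 22.691954


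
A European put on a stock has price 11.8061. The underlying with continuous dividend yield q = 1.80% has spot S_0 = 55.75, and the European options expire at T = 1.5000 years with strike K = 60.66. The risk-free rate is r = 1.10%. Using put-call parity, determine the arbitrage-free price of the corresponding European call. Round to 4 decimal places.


Answer: Call price = 6.4037

Derivation:
Put-call parity: C - P = S_0 * exp(-qT) - K * exp(-rT).
S_0 * exp(-qT) = 55.7500 * 0.97336124 = 54.26488921
K * exp(-rT) = 60.6600 * 0.98363538 = 59.66732211
C = P + S*exp(-qT) - K*exp(-rT)
C = 11.8061 + 54.26488921 - 59.66732211 = 6.4037


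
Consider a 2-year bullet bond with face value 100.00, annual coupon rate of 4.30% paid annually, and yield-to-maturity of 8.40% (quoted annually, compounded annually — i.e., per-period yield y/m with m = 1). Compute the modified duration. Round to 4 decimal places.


Coupon per period c = face * coupon_rate / m = 4.300000
Periods per year m = 1; per-period yield y/m = 0.084000
Number of cashflows N = 2
Cashflows (t years, CF_t, discount factor 1/(1+y/m)^(m*t), PV):
  t = 1.0000: CF_t = 4.300000, DF = 0.922509, PV = 3.966790
  t = 2.0000: CF_t = 104.300000, DF = 0.851023, PV = 88.761727
Price P = sum_t PV_t = 92.728517
First compute Macaulay numerator sum_t t * PV_t:
  t * PV_t at t = 1.0000: 3.966790
  t * PV_t at t = 2.0000: 177.523454
Macaulay duration D = 181.490244 / 92.728517 = 1.957221
Modified duration = D / (1 + y/m) = 1.957221 / (1 + 0.084000) = 1.805555

Answer: Modified duration = 1.8056


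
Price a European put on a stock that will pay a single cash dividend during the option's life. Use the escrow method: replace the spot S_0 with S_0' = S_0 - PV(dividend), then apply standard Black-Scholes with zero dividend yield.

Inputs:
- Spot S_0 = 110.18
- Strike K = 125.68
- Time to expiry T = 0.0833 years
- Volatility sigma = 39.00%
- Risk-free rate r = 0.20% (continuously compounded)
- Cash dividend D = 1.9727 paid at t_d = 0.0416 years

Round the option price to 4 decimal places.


PV(D) = D * exp(-r * t_d) = 1.9727 * 0.99991680 = 1.97253588
S_0' = S_0 - PV(D) = 110.1800 - 1.97253588 = 108.20746412
d1 = (ln(S_0'/K) + (r + sigma^2/2)*T) / (sigma*sqrt(T)) = -1.27208674
d2 = d1 - sigma*sqrt(T) = -1.38464753
exp(-rT) = 0.99983341
N(-d1) = 0.89832885; N(-d2) = 0.91691986
P = K * exp(-rT) * N(-d2) - S_0' * N(-d1) = 125.6800 * 0.99983341 * 0.91691986 - 108.20746412 * 0.89832885 = 18.0134

Answer: Price = 18.0134


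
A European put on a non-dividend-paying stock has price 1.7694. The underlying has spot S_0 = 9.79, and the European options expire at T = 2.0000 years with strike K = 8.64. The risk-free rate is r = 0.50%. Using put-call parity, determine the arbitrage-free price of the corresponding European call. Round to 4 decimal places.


Answer: Call price = 3.0054

Derivation:
Put-call parity: C - P = S_0 * exp(-qT) - K * exp(-rT).
S_0 * exp(-qT) = 9.7900 * 1.00000000 = 9.79000000
K * exp(-rT) = 8.6400 * 0.99004983 = 8.55403056
C = P + S*exp(-qT) - K*exp(-rT)
C = 1.7694 + 9.79000000 - 8.55403056 = 3.0054


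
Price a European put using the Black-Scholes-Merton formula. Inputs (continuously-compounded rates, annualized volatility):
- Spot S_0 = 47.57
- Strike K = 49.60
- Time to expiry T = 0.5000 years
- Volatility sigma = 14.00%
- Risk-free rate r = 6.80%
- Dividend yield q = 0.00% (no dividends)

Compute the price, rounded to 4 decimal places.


d1 = (ln(S/K) + (r - q + 0.5*sigma^2) * T) / (sigma * sqrt(T)) = -0.02917849
d2 = d1 - sigma * sqrt(T) = -0.12817344
exp(-rT) = 0.96657150; exp(-qT) = 1.00000000
P = K * exp(-rT) * N(-d2) - S_0 * exp(-qT) * N(-d1)
N(-d1) = 0.51163888; N(-d2) = 0.55099414
P = 49.6000 * 0.96657150 * 0.55099414 - 47.5700 * 1.00000000 * 0.51163888 = 2.0771

Answer: Price = 2.0771


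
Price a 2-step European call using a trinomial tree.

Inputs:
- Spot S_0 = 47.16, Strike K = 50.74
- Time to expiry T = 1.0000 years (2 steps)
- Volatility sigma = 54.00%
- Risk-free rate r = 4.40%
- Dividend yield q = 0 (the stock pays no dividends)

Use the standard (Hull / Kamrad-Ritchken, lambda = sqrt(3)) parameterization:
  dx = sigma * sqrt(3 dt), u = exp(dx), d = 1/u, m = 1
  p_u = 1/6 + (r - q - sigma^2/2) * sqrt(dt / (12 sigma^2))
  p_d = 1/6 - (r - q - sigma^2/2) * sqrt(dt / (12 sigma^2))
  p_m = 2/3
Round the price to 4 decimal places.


dt = T/N = 0.500000; dx = sigma*sqrt(3*dt) = 0.661362
u = exp(dx) = 1.937430; d = 1/u = 0.516148
p_u = 0.128185, p_m = 0.666667, p_d = 0.205148
Discount per step: exp(-r*dt) = 0.978240
Stock lattice S(k, j) with j the centered position index:
  k=0: S(0,+0) = 47.1600
  k=1: S(1,-1) = 24.3415; S(1,+0) = 47.1600; S(1,+1) = 91.3692
  k=2: S(2,-2) = 12.5638; S(2,-1) = 24.3415; S(2,+0) = 47.1600; S(2,+1) = 91.3692; S(2,+2) = 177.0214
Terminal payoffs V(N, j) = max(S_T - K, 0):
  V(2,-2) = 0.000000; V(2,-1) = 0.000000; V(2,+0) = 0.000000; V(2,+1) = 40.629188; V(2,+2) = 126.281384
Backward induction: V(k, j) = exp(-r*dt) * [p_u * V(k+1, j+1) + p_m * V(k+1, j) + p_d * V(k+1, j-1)]
  V(1,-1) = exp(-r*dt) * [p_u*0.000000 + p_m*0.000000 + p_d*0.000000] = 0.000000
  V(1,+0) = exp(-r*dt) * [p_u*40.629188 + p_m*0.000000 + p_d*0.000000] = 5.094746
  V(1,+1) = exp(-r*dt) * [p_u*126.281384 + p_m*40.629188 + p_d*0.000000] = 42.331943
  V(0,+0) = exp(-r*dt) * [p_u*42.331943 + p_m*5.094746 + p_d*0.000000] = 8.630855

Answer: Price = V(0,0) = 8.6309


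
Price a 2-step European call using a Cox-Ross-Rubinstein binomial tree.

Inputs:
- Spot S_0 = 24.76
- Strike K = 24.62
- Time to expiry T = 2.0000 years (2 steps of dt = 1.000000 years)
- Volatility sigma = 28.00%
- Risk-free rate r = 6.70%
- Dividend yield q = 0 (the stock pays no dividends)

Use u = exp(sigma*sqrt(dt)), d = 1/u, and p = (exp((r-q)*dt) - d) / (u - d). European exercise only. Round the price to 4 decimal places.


dt = T/N = 1.000000
u = exp(sigma*sqrt(dt)) = 1.323130; d = 1/u = 0.755784
p = (exp((r-q)*dt) - d) / (u - d) = 0.552593
Discount per step: exp(-r*dt) = 0.935195
Stock lattice S(k, i) with i counting down-moves:
  k=0: S(0,0) = 24.7600
  k=1: S(1,0) = 32.7607; S(1,1) = 18.7132
  k=2: S(2,0) = 43.3467; S(2,1) = 24.7600; S(2,2) = 14.1431
Terminal payoffs V(N, i) = max(S_T - K, 0):
  V(2,0) = 18.726651; V(2,1) = 0.140000; V(2,2) = 0.000000
Backward induction: V(k, i) = exp(-r*dt) * [p * V(k+1, i) + (1-p) * V(k+1, i+1)].
  V(1,0) = exp(-r*dt) * [p*18.726651 + (1-p)*0.140000] = 9.736188
  V(1,1) = exp(-r*dt) * [p*0.140000 + (1-p)*0.000000] = 0.072350
  V(0,0) = exp(-r*dt) * [p*9.736188 + (1-p)*0.072350] = 5.061766

Answer: Price = V(0,0) = 5.0618


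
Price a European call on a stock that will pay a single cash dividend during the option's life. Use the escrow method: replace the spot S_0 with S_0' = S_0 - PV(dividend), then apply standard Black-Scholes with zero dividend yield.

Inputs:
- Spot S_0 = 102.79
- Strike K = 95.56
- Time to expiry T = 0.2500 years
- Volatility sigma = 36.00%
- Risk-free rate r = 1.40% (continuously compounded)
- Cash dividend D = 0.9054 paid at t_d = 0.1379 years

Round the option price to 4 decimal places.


Answer: Price = 10.8890

Derivation:
PV(D) = D * exp(-r * t_d) = 0.9054 * 0.99807126 = 0.90365372
S_0' = S_0 - PV(D) = 102.7900 - 0.90365372 = 101.88634628
d1 = (ln(S_0'/K) + (r + sigma^2/2)*T) / (sigma*sqrt(T)) = 0.46557565
d2 = d1 - sigma*sqrt(T) = 0.28557565
exp(-rT) = 0.99650612
N(d1) = 0.67924036; N(d2) = 0.61239842
C = S_0' * N(d1) - K * exp(-rT) * N(d2) = 101.88634628 * 0.67924036 - 95.5600 * 0.99650612 * 0.61239842 = 10.8890


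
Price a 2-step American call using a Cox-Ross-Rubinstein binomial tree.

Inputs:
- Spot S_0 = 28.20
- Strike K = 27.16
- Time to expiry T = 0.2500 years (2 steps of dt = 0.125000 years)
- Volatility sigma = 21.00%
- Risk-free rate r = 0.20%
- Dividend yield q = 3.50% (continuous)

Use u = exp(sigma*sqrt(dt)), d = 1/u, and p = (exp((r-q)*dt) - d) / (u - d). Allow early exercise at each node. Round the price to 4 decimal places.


Answer: Price = V(0,0) = 1.7154

Derivation:
dt = T/N = 0.125000
u = exp(sigma*sqrt(dt)) = 1.077072; d = 1/u = 0.928443
p = (exp((r-q)*dt) - d) / (u - d) = 0.453750
Discount per step: exp(-r*dt) = 0.999750
Stock lattice S(k, i) with i counting down-moves:
  k=0: S(0,0) = 28.2000
  k=1: S(1,0) = 30.3734; S(1,1) = 26.1821
  k=2: S(2,0) = 32.7144; S(2,1) = 28.2000; S(2,2) = 24.3086
Terminal payoffs V(N, i) = max(S_T - K, 0):
  V(2,0) = 5.554369; V(2,1) = 1.040000; V(2,2) = 0.000000
Backward induction: V(k, i) = exp(-r*dt) * [p * V(k+1, i) + (1-p) * V(k+1, i+1)]; then take max(V_cont, immediate exercise) for American.
  V(1,0) = exp(-r*dt) * [p*5.554369 + (1-p)*1.040000] = 3.087625; exercise = 3.213429; V(1,0) = max -> 3.213429
  V(1,1) = exp(-r*dt) * [p*1.040000 + (1-p)*0.000000] = 0.471783; exercise = 0.000000; V(1,1) = max -> 0.471783
  V(0,0) = exp(-r*dt) * [p*3.213429 + (1-p)*0.471783] = 1.715377; exercise = 1.040000; V(0,0) = max -> 1.715377


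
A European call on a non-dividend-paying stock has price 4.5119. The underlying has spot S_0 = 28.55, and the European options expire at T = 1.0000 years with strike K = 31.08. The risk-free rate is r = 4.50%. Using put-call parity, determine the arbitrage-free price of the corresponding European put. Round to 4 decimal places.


Answer: Put price = 5.6743

Derivation:
Put-call parity: C - P = S_0 * exp(-qT) - K * exp(-rT).
S_0 * exp(-qT) = 28.5500 * 1.00000000 = 28.55000000
K * exp(-rT) = 31.0800 * 0.95599748 = 29.71240174
P = C - S*exp(-qT) + K*exp(-rT)
P = 4.5119 - 28.55000000 + 29.71240174 = 5.6743


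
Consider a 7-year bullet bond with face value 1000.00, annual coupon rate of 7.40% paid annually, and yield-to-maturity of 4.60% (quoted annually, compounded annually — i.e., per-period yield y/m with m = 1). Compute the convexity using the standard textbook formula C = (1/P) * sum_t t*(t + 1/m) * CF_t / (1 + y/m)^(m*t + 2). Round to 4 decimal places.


Coupon per period c = face * coupon_rate / m = 74.000000
Periods per year m = 1; per-period yield y/m = 0.046000
Number of cashflows N = 7
Cashflows (t years, CF_t, discount factor 1/(1+y/m)^(m*t), PV):
  t = 1.0000: CF_t = 74.000000, DF = 0.956023, PV = 70.745698
  t = 2.0000: CF_t = 74.000000, DF = 0.913980, PV = 67.634510
  t = 3.0000: CF_t = 74.000000, DF = 0.873786, PV = 64.660144
  t = 4.0000: CF_t = 74.000000, DF = 0.835359, PV = 61.816581
  t = 5.0000: CF_t = 74.000000, DF = 0.798623, PV = 59.098070
  t = 6.0000: CF_t = 74.000000, DF = 0.763501, PV = 56.499111
  t = 7.0000: CF_t = 1074.000000, DF = 0.729925, PV = 783.939395
Price P = sum_t PV_t = 1164.393509
Convexity numerator sum_t t*(t + 1/m) * CF_t / (1+y/m)^(m*t + 2):
  t = 1.0000: term = 129.320288
  t = 2.0000: term = 370.899486
  t = 3.0000: term = 709.176838
  t = 4.0000: term = 1129.982215
  t = 5.0000: term = 1620.433387
  t = 6.0000: term = 2168.840097
  t = 7.0000: term = 40124.270317
Convexity = (1/P) * sum = 46252.922629 / 1164.393509 = 39.722759

Answer: Convexity = 39.7228


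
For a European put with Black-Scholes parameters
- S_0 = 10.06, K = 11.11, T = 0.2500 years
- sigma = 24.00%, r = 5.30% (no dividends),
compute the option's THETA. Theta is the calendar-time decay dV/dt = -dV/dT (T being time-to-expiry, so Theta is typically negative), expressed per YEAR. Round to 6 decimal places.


d1 = -0.6569036582; d2 = -0.7769036582
phi(d1) = 0.3215186456; exp(-qT) = 1.0000000000; exp(-rT) = 0.9868373948
Theta = -S*exp(-qT)*phi(d1)*sigma/(2*sqrt(T)) + r*K*exp(-rT)*N(-d2) - q*S*exp(-qT)*N(-d1)
N(-d1) = 0.7443785671; N(-d2) = 0.7813921936; sqrt(T) = 0.5000000000
Term 1 = -10.0600 * 1.0000000000 * 0.3215186456 * 0.2400 / (2 * 0.5000000000) = -0.7762746179
Term 2 = 0.0530 * 11.1100 * 0.9868373948 * 0.7813921936 = 0.4540509564
Term 3 = 0 (no dividend yield, q = 0)
Theta = -0.7762746179 + (0.4540509564) + (0.0000000000) = -0.322224

Answer: Theta = -0.322224


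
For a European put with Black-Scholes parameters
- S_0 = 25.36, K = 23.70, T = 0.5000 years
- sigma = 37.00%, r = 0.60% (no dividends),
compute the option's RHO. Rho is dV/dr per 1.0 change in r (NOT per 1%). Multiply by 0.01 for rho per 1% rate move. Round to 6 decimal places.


Answer: Rho = -5.252304

Derivation:
d1 = 0.4010368777; d2 = 0.1394073687
phi(d1) = 0.3681172336; exp(-qT) = 1.0000000000; exp(-rT) = 0.9970044955
N(-d2) = 0.4445641249
Rho = -K*T*exp(-rT)*N(-d2) = -23.7000 * 0.5000 * 0.9970044955 * 0.4445641249 = -5.252304


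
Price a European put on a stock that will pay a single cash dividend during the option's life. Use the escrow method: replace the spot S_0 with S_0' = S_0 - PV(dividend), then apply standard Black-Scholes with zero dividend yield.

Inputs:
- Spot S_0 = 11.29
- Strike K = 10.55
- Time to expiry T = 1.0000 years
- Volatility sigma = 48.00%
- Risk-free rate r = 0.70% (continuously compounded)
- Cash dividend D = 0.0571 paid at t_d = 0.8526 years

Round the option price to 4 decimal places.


PV(D) = D * exp(-r * t_d) = 0.0571 * 0.99404957 = 0.05676023
S_0' = S_0 - PV(D) = 11.2900 - 0.05676023 = 11.23323977
d1 = (ln(S_0'/K) + (r + sigma^2/2)*T) / (sigma*sqrt(T)) = 0.38531533
d2 = d1 - sigma*sqrt(T) = -0.09468467
exp(-rT) = 0.99302444
N(-d1) = 0.35000190; N(-d2) = 0.53771735
P = K * exp(-rT) * N(-d2) - S_0' * N(-d1) = 10.5500 * 0.99302444 * 0.53771735 - 11.23323977 * 0.35000190 = 1.7017

Answer: Price = 1.7017


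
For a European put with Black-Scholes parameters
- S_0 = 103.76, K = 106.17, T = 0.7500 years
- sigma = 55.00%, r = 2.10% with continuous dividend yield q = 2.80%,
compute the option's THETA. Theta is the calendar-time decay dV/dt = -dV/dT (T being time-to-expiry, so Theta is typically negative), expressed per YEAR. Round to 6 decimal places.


d1 = 0.1789291559; d2 = -0.2973848162
phi(d1) = 0.3926069265; exp(-qT) = 0.9792189646; exp(-rT) = 0.9843733826
Theta = -S*exp(-qT)*phi(d1)*sigma/(2*sqrt(T)) + r*K*exp(-rT)*N(-d2) - q*S*exp(-qT)*N(-d1)
N(-d1) = 0.4289966645; N(-d2) = 0.6169136327; sqrt(T) = 0.8660254038
Term 1 = -103.7600 * 0.9792189646 * 0.3926069265 * 0.5500 / (2 * 0.8660254038) = -12.6668841453
Term 2 = 0.0210 * 106.1700 * 0.9843733826 * 0.6169136327 = 1.3539584639
Term 3 = -0.0280 * 103.7600 * 0.9792189646 * 0.4289966645 = -1.2204548731
Theta = -12.6668841453 + (1.3539584639) + (-1.2204548731) = -12.533381

Answer: Theta = -12.533381


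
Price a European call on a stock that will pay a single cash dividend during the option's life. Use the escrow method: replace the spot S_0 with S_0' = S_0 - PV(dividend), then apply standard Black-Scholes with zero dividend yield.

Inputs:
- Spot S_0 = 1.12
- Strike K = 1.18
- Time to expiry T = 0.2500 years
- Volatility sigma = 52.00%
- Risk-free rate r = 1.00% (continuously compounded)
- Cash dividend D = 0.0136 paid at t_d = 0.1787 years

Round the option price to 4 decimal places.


Answer: Price = 0.0861

Derivation:
PV(D) = D * exp(-r * t_d) = 0.0136 * 0.99821460 = 0.01357572
S_0' = S_0 - PV(D) = 1.1200 - 0.01357572 = 1.10642428
d1 = (ln(S_0'/K) + (r + sigma^2/2)*T) / (sigma*sqrt(T)) = -0.10800381
d2 = d1 - sigma*sqrt(T) = -0.36800381
exp(-rT) = 0.99750312
N(d1) = 0.45699633; N(d2) = 0.35643520
C = S_0' * N(d1) - K * exp(-rT) * N(d2) = 1.10642428 * 0.45699633 - 1.1800 * 0.99750312 * 0.35643520 = 0.0861


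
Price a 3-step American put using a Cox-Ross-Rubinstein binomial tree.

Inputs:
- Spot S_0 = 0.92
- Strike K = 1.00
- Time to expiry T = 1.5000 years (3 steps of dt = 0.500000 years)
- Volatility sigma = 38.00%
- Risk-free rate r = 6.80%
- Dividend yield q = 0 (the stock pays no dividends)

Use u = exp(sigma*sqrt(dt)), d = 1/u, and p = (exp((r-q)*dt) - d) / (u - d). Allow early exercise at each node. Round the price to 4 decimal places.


dt = T/N = 0.500000
u = exp(sigma*sqrt(dt)) = 1.308263; d = 1/u = 0.764372
p = (exp((r-q)*dt) - d) / (u - d) = 0.496813
Discount per step: exp(-r*dt) = 0.966572
Stock lattice S(k, i) with i counting down-moves:
  k=0: S(0,0) = 0.9200
  k=1: S(1,0) = 1.2036; S(1,1) = 0.7032
  k=2: S(2,0) = 1.5746; S(2,1) = 0.9200; S(2,2) = 0.5375
  k=3: S(3,0) = 2.0600; S(3,1) = 1.2036; S(3,2) = 0.7032; S(3,3) = 0.4109
Terminal payoffs V(N, i) = max(K - S_T, 0):
  V(3,0) = 0.000000; V(3,1) = 0.000000; V(3,2) = 0.296778; V(3,3) = 0.589132
Backward induction: V(k, i) = exp(-r*dt) * [p * V(k+1, i) + (1-p) * V(k+1, i+1)]; then take max(V_cont, immediate exercise) for American.
  V(2,0) = exp(-r*dt) * [p*0.000000 + (1-p)*0.000000] = 0.000000; exercise = 0.000000; V(2,0) = max -> 0.000000
  V(2,1) = exp(-r*dt) * [p*0.000000 + (1-p)*0.296778] = 0.144342; exercise = 0.080000; V(2,1) = max -> 0.144342
  V(2,2) = exp(-r*dt) * [p*0.296778 + (1-p)*0.589132] = 0.429048; exercise = 0.462476; V(2,2) = max -> 0.462476
  V(1,0) = exp(-r*dt) * [p*0.000000 + (1-p)*0.144342] = 0.070203; exercise = 0.000000; V(1,0) = max -> 0.070203
  V(1,1) = exp(-r*dt) * [p*0.144342 + (1-p)*0.462476] = 0.294247; exercise = 0.296778; V(1,1) = max -> 0.296778
  V(0,0) = exp(-r*dt) * [p*0.070203 + (1-p)*0.296778] = 0.178054; exercise = 0.080000; V(0,0) = max -> 0.178054

Answer: Price = V(0,0) = 0.1781


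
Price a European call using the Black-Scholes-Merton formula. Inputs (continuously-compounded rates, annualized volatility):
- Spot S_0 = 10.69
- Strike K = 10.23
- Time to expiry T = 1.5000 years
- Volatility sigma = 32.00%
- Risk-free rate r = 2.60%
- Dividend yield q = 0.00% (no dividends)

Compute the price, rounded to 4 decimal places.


Answer: Price = 2.0554

Derivation:
d1 = (ln(S/K) + (r - q + 0.5*sigma^2) * T) / (sigma * sqrt(T)) = 0.40769753
d2 = d1 - sigma * sqrt(T) = 0.01577917
exp(-rT) = 0.96175071; exp(-qT) = 1.00000000
C = S_0 * exp(-qT) * N(d1) - K * exp(-rT) * N(d2)
N(d1) = 0.65825212; N(d2) = 0.50629472
C = 10.6900 * 1.00000000 * 0.65825212 - 10.2300 * 0.96175071 * 0.50629472 = 2.0554


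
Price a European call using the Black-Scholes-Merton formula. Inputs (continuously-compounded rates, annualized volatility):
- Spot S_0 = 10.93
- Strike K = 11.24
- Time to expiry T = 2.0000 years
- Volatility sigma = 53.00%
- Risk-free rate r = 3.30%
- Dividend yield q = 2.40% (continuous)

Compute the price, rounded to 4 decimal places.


Answer: Price = 3.0070

Derivation:
d1 = (ln(S/K) + (r - q + 0.5*sigma^2) * T) / (sigma * sqrt(T)) = 0.36146826
d2 = d1 - sigma * sqrt(T) = -0.38806493
exp(-rT) = 0.93613086; exp(-qT) = 0.95313379
C = S_0 * exp(-qT) * N(d1) - K * exp(-rT) * N(d2)
N(d1) = 0.64112529; N(d2) = 0.34898399
C = 10.9300 * 0.95313379 * 0.64112529 - 11.2400 * 0.93613086 * 0.34898399 = 3.0070


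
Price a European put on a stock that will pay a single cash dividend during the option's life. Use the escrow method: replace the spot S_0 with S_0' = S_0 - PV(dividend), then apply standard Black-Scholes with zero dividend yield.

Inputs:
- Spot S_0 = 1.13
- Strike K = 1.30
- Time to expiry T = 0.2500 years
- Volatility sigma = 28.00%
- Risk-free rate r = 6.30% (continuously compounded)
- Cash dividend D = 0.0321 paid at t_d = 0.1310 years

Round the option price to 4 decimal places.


PV(D) = D * exp(-r * t_d) = 0.0321 * 0.99178096 = 0.03183617
S_0' = S_0 - PV(D) = 1.1300 - 0.03183617 = 1.09816383
d1 = (ln(S_0'/K) + (r + sigma^2/2)*T) / (sigma*sqrt(T)) = -1.02267660
d2 = d1 - sigma*sqrt(T) = -1.16267660
exp(-rT) = 0.98437338
N(-d1) = 0.84676961; N(-d2) = 0.87751963
P = K * exp(-rT) * N(-d2) - S_0' * N(-d1) = 1.3000 * 0.98437338 * 0.87751963 - 1.09816383 * 0.84676961 = 0.1931

Answer: Price = 0.1931


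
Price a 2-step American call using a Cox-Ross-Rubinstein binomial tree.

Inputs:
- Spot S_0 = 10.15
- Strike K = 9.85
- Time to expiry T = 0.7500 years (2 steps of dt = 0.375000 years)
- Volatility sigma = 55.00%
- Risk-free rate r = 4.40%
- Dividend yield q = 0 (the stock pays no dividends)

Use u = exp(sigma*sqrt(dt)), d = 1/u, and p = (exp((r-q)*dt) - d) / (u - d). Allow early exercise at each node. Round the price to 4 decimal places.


Answer: Price = V(0,0) = 2.0340

Derivation:
dt = T/N = 0.375000
u = exp(sigma*sqrt(dt)) = 1.400466; d = 1/u = 0.714048
p = (exp((r-q)*dt) - d) / (u - d) = 0.440823
Discount per step: exp(-r*dt) = 0.983635
Stock lattice S(k, i) with i counting down-moves:
  k=0: S(0,0) = 10.1500
  k=1: S(1,0) = 14.2147; S(1,1) = 7.2476
  k=2: S(2,0) = 19.9072; S(2,1) = 10.1500; S(2,2) = 5.1751
Terminal payoffs V(N, i) = max(S_T - K, 0):
  V(2,0) = 10.057238; V(2,1) = 0.300000; V(2,2) = 0.000000
Backward induction: V(k, i) = exp(-r*dt) * [p * V(k+1, i) + (1-p) * V(k+1, i+1)]; then take max(V_cont, immediate exercise) for American.
  V(1,0) = exp(-r*dt) * [p*10.057238 + (1-p)*0.300000] = 4.525919; exercise = 4.364727; V(1,0) = max -> 4.525919
  V(1,1) = exp(-r*dt) * [p*0.300000 + (1-p)*0.000000] = 0.130083; exercise = 0.000000; V(1,1) = max -> 0.130083
  V(0,0) = exp(-r*dt) * [p*4.525919 + (1-p)*0.130083] = 2.034029; exercise = 0.300000; V(0,0) = max -> 2.034029
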